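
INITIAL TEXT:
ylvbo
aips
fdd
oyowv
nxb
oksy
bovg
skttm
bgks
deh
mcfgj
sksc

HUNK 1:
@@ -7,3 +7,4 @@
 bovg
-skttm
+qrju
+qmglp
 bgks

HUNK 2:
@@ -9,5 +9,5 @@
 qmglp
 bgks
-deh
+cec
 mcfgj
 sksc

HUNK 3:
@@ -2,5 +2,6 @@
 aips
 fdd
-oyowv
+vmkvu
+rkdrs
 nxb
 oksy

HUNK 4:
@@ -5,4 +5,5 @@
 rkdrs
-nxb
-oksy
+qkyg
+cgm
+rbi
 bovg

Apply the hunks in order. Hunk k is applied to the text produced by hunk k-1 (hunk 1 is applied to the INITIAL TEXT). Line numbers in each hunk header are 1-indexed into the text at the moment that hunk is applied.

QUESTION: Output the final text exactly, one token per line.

Hunk 1: at line 7 remove [skttm] add [qrju,qmglp] -> 13 lines: ylvbo aips fdd oyowv nxb oksy bovg qrju qmglp bgks deh mcfgj sksc
Hunk 2: at line 9 remove [deh] add [cec] -> 13 lines: ylvbo aips fdd oyowv nxb oksy bovg qrju qmglp bgks cec mcfgj sksc
Hunk 3: at line 2 remove [oyowv] add [vmkvu,rkdrs] -> 14 lines: ylvbo aips fdd vmkvu rkdrs nxb oksy bovg qrju qmglp bgks cec mcfgj sksc
Hunk 4: at line 5 remove [nxb,oksy] add [qkyg,cgm,rbi] -> 15 lines: ylvbo aips fdd vmkvu rkdrs qkyg cgm rbi bovg qrju qmglp bgks cec mcfgj sksc

Answer: ylvbo
aips
fdd
vmkvu
rkdrs
qkyg
cgm
rbi
bovg
qrju
qmglp
bgks
cec
mcfgj
sksc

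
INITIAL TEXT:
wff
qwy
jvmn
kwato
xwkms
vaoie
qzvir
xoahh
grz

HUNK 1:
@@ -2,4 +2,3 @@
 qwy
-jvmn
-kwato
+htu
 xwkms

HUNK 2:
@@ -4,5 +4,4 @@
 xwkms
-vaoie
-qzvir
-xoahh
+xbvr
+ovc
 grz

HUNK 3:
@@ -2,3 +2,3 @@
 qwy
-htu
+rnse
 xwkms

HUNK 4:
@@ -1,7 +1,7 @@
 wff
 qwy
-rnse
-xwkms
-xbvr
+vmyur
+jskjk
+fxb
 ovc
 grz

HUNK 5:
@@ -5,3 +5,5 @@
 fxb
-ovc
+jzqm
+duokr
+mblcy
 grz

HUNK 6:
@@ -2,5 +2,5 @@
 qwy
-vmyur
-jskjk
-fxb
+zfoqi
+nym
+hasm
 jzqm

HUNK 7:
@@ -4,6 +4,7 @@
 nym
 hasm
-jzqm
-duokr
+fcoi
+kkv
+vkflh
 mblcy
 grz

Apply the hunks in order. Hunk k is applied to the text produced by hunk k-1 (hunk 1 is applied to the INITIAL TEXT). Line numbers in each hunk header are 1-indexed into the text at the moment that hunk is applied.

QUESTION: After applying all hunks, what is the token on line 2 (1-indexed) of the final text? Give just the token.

Answer: qwy

Derivation:
Hunk 1: at line 2 remove [jvmn,kwato] add [htu] -> 8 lines: wff qwy htu xwkms vaoie qzvir xoahh grz
Hunk 2: at line 4 remove [vaoie,qzvir,xoahh] add [xbvr,ovc] -> 7 lines: wff qwy htu xwkms xbvr ovc grz
Hunk 3: at line 2 remove [htu] add [rnse] -> 7 lines: wff qwy rnse xwkms xbvr ovc grz
Hunk 4: at line 1 remove [rnse,xwkms,xbvr] add [vmyur,jskjk,fxb] -> 7 lines: wff qwy vmyur jskjk fxb ovc grz
Hunk 5: at line 5 remove [ovc] add [jzqm,duokr,mblcy] -> 9 lines: wff qwy vmyur jskjk fxb jzqm duokr mblcy grz
Hunk 6: at line 2 remove [vmyur,jskjk,fxb] add [zfoqi,nym,hasm] -> 9 lines: wff qwy zfoqi nym hasm jzqm duokr mblcy grz
Hunk 7: at line 4 remove [jzqm,duokr] add [fcoi,kkv,vkflh] -> 10 lines: wff qwy zfoqi nym hasm fcoi kkv vkflh mblcy grz
Final line 2: qwy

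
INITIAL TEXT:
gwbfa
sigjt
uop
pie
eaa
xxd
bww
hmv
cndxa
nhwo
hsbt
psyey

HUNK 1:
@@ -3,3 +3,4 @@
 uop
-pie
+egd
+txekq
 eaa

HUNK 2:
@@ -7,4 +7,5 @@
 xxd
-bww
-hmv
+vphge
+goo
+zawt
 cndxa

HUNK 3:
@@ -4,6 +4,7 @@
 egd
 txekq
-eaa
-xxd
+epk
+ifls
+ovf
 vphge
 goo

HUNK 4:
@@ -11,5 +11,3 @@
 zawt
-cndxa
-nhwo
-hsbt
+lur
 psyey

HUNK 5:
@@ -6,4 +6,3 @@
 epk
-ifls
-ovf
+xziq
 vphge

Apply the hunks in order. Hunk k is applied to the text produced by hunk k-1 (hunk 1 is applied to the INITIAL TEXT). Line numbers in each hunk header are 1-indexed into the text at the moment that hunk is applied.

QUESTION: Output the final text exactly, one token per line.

Hunk 1: at line 3 remove [pie] add [egd,txekq] -> 13 lines: gwbfa sigjt uop egd txekq eaa xxd bww hmv cndxa nhwo hsbt psyey
Hunk 2: at line 7 remove [bww,hmv] add [vphge,goo,zawt] -> 14 lines: gwbfa sigjt uop egd txekq eaa xxd vphge goo zawt cndxa nhwo hsbt psyey
Hunk 3: at line 4 remove [eaa,xxd] add [epk,ifls,ovf] -> 15 lines: gwbfa sigjt uop egd txekq epk ifls ovf vphge goo zawt cndxa nhwo hsbt psyey
Hunk 4: at line 11 remove [cndxa,nhwo,hsbt] add [lur] -> 13 lines: gwbfa sigjt uop egd txekq epk ifls ovf vphge goo zawt lur psyey
Hunk 5: at line 6 remove [ifls,ovf] add [xziq] -> 12 lines: gwbfa sigjt uop egd txekq epk xziq vphge goo zawt lur psyey

Answer: gwbfa
sigjt
uop
egd
txekq
epk
xziq
vphge
goo
zawt
lur
psyey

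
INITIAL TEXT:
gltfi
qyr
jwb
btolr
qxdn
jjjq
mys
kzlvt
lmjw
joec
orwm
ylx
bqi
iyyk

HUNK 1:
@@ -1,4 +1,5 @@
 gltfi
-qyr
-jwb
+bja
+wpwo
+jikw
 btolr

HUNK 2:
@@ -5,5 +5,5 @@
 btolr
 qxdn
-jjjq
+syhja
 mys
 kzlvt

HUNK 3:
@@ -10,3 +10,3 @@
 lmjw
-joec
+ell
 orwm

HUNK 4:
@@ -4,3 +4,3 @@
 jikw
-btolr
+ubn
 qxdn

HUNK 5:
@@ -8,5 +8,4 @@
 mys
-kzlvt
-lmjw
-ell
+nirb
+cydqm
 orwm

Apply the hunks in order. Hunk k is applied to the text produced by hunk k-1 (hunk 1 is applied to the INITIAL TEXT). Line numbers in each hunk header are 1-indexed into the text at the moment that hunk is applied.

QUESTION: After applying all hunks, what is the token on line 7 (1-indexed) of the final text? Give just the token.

Answer: syhja

Derivation:
Hunk 1: at line 1 remove [qyr,jwb] add [bja,wpwo,jikw] -> 15 lines: gltfi bja wpwo jikw btolr qxdn jjjq mys kzlvt lmjw joec orwm ylx bqi iyyk
Hunk 2: at line 5 remove [jjjq] add [syhja] -> 15 lines: gltfi bja wpwo jikw btolr qxdn syhja mys kzlvt lmjw joec orwm ylx bqi iyyk
Hunk 3: at line 10 remove [joec] add [ell] -> 15 lines: gltfi bja wpwo jikw btolr qxdn syhja mys kzlvt lmjw ell orwm ylx bqi iyyk
Hunk 4: at line 4 remove [btolr] add [ubn] -> 15 lines: gltfi bja wpwo jikw ubn qxdn syhja mys kzlvt lmjw ell orwm ylx bqi iyyk
Hunk 5: at line 8 remove [kzlvt,lmjw,ell] add [nirb,cydqm] -> 14 lines: gltfi bja wpwo jikw ubn qxdn syhja mys nirb cydqm orwm ylx bqi iyyk
Final line 7: syhja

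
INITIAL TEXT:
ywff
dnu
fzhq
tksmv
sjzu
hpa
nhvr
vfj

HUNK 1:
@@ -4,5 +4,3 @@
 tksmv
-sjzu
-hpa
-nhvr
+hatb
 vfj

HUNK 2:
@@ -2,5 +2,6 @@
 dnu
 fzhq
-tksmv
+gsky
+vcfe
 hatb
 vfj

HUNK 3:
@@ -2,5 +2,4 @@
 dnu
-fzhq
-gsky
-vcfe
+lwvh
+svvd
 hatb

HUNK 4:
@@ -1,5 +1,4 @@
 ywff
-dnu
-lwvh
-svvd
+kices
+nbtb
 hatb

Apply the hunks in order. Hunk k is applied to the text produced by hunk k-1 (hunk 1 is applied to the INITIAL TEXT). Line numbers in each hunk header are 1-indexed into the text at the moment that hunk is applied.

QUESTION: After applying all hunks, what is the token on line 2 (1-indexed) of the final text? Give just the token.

Hunk 1: at line 4 remove [sjzu,hpa,nhvr] add [hatb] -> 6 lines: ywff dnu fzhq tksmv hatb vfj
Hunk 2: at line 2 remove [tksmv] add [gsky,vcfe] -> 7 lines: ywff dnu fzhq gsky vcfe hatb vfj
Hunk 3: at line 2 remove [fzhq,gsky,vcfe] add [lwvh,svvd] -> 6 lines: ywff dnu lwvh svvd hatb vfj
Hunk 4: at line 1 remove [dnu,lwvh,svvd] add [kices,nbtb] -> 5 lines: ywff kices nbtb hatb vfj
Final line 2: kices

Answer: kices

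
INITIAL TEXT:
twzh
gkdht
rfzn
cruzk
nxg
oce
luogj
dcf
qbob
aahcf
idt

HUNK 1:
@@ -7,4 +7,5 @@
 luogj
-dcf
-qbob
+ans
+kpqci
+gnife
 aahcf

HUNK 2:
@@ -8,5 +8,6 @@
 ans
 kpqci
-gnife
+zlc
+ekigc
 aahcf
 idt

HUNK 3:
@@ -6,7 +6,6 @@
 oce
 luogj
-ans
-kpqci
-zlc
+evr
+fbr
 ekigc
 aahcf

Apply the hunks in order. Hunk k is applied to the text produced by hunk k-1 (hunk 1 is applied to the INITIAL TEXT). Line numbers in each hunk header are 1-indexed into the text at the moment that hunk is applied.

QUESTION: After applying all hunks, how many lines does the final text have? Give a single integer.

Hunk 1: at line 7 remove [dcf,qbob] add [ans,kpqci,gnife] -> 12 lines: twzh gkdht rfzn cruzk nxg oce luogj ans kpqci gnife aahcf idt
Hunk 2: at line 8 remove [gnife] add [zlc,ekigc] -> 13 lines: twzh gkdht rfzn cruzk nxg oce luogj ans kpqci zlc ekigc aahcf idt
Hunk 3: at line 6 remove [ans,kpqci,zlc] add [evr,fbr] -> 12 lines: twzh gkdht rfzn cruzk nxg oce luogj evr fbr ekigc aahcf idt
Final line count: 12

Answer: 12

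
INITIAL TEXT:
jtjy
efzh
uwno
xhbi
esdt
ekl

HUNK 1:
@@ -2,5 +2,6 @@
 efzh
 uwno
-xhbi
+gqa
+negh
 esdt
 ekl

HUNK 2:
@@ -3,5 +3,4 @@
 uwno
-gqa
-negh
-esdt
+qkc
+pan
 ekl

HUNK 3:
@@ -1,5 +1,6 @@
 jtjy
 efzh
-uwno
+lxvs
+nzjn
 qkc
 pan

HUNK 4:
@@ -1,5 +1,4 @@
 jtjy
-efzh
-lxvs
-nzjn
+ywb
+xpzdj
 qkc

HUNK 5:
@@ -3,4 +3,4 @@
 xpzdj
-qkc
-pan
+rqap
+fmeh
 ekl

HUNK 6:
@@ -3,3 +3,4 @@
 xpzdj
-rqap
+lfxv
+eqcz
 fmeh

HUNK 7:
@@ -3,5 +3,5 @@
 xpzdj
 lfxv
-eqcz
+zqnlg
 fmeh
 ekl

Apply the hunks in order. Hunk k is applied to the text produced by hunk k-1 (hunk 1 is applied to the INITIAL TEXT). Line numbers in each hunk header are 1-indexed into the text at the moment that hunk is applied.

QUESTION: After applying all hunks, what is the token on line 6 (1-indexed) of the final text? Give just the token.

Hunk 1: at line 2 remove [xhbi] add [gqa,negh] -> 7 lines: jtjy efzh uwno gqa negh esdt ekl
Hunk 2: at line 3 remove [gqa,negh,esdt] add [qkc,pan] -> 6 lines: jtjy efzh uwno qkc pan ekl
Hunk 3: at line 1 remove [uwno] add [lxvs,nzjn] -> 7 lines: jtjy efzh lxvs nzjn qkc pan ekl
Hunk 4: at line 1 remove [efzh,lxvs,nzjn] add [ywb,xpzdj] -> 6 lines: jtjy ywb xpzdj qkc pan ekl
Hunk 5: at line 3 remove [qkc,pan] add [rqap,fmeh] -> 6 lines: jtjy ywb xpzdj rqap fmeh ekl
Hunk 6: at line 3 remove [rqap] add [lfxv,eqcz] -> 7 lines: jtjy ywb xpzdj lfxv eqcz fmeh ekl
Hunk 7: at line 3 remove [eqcz] add [zqnlg] -> 7 lines: jtjy ywb xpzdj lfxv zqnlg fmeh ekl
Final line 6: fmeh

Answer: fmeh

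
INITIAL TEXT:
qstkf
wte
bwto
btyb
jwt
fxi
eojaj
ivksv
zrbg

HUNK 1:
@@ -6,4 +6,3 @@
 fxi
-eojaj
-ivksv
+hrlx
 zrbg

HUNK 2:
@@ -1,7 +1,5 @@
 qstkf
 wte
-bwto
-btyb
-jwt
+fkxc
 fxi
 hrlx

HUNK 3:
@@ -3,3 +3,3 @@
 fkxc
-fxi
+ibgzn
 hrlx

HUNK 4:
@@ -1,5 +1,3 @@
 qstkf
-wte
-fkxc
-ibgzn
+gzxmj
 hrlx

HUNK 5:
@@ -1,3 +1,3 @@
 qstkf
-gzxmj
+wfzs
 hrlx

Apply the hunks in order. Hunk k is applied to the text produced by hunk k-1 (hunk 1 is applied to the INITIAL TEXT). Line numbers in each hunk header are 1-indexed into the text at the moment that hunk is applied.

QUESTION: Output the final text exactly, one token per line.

Answer: qstkf
wfzs
hrlx
zrbg

Derivation:
Hunk 1: at line 6 remove [eojaj,ivksv] add [hrlx] -> 8 lines: qstkf wte bwto btyb jwt fxi hrlx zrbg
Hunk 2: at line 1 remove [bwto,btyb,jwt] add [fkxc] -> 6 lines: qstkf wte fkxc fxi hrlx zrbg
Hunk 3: at line 3 remove [fxi] add [ibgzn] -> 6 lines: qstkf wte fkxc ibgzn hrlx zrbg
Hunk 4: at line 1 remove [wte,fkxc,ibgzn] add [gzxmj] -> 4 lines: qstkf gzxmj hrlx zrbg
Hunk 5: at line 1 remove [gzxmj] add [wfzs] -> 4 lines: qstkf wfzs hrlx zrbg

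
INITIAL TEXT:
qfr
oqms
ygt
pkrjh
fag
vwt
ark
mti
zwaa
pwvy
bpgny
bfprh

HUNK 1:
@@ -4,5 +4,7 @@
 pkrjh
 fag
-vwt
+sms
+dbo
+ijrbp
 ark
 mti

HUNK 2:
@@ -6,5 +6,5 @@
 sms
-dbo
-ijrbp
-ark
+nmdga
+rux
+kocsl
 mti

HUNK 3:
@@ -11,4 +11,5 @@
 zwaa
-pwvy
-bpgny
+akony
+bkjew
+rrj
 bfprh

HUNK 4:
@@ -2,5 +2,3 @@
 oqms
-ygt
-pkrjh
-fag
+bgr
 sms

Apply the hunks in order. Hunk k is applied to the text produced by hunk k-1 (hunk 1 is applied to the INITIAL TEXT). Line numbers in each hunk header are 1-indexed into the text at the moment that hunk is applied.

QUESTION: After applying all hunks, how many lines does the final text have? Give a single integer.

Hunk 1: at line 4 remove [vwt] add [sms,dbo,ijrbp] -> 14 lines: qfr oqms ygt pkrjh fag sms dbo ijrbp ark mti zwaa pwvy bpgny bfprh
Hunk 2: at line 6 remove [dbo,ijrbp,ark] add [nmdga,rux,kocsl] -> 14 lines: qfr oqms ygt pkrjh fag sms nmdga rux kocsl mti zwaa pwvy bpgny bfprh
Hunk 3: at line 11 remove [pwvy,bpgny] add [akony,bkjew,rrj] -> 15 lines: qfr oqms ygt pkrjh fag sms nmdga rux kocsl mti zwaa akony bkjew rrj bfprh
Hunk 4: at line 2 remove [ygt,pkrjh,fag] add [bgr] -> 13 lines: qfr oqms bgr sms nmdga rux kocsl mti zwaa akony bkjew rrj bfprh
Final line count: 13

Answer: 13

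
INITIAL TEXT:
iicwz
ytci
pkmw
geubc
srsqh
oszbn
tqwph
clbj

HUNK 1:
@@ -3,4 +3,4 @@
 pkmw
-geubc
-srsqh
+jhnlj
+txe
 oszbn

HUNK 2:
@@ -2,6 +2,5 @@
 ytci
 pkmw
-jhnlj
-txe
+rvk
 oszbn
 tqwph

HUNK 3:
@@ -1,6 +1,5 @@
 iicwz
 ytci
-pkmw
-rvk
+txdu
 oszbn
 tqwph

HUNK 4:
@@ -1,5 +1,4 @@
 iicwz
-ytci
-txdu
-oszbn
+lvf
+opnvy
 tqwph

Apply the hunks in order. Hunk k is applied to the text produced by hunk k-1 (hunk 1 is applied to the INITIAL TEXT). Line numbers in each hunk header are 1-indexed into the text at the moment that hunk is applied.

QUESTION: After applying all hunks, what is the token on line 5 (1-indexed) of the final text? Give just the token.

Answer: clbj

Derivation:
Hunk 1: at line 3 remove [geubc,srsqh] add [jhnlj,txe] -> 8 lines: iicwz ytci pkmw jhnlj txe oszbn tqwph clbj
Hunk 2: at line 2 remove [jhnlj,txe] add [rvk] -> 7 lines: iicwz ytci pkmw rvk oszbn tqwph clbj
Hunk 3: at line 1 remove [pkmw,rvk] add [txdu] -> 6 lines: iicwz ytci txdu oszbn tqwph clbj
Hunk 4: at line 1 remove [ytci,txdu,oszbn] add [lvf,opnvy] -> 5 lines: iicwz lvf opnvy tqwph clbj
Final line 5: clbj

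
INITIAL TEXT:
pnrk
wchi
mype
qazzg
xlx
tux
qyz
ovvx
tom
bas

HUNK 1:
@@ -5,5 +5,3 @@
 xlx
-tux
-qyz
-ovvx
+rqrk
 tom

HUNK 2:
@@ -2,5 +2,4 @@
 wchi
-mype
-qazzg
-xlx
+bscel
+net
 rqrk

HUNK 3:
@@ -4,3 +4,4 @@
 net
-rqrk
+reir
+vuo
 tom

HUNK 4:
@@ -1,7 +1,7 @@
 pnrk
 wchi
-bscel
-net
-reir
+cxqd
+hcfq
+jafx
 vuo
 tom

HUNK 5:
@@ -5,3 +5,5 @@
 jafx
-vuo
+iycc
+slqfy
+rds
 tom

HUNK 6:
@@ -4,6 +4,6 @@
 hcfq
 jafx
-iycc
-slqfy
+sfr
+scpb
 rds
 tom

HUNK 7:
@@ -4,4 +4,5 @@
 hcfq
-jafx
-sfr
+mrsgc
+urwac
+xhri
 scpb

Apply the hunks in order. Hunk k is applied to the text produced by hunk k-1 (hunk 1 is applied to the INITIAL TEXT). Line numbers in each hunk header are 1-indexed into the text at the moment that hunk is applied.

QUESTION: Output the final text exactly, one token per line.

Answer: pnrk
wchi
cxqd
hcfq
mrsgc
urwac
xhri
scpb
rds
tom
bas

Derivation:
Hunk 1: at line 5 remove [tux,qyz,ovvx] add [rqrk] -> 8 lines: pnrk wchi mype qazzg xlx rqrk tom bas
Hunk 2: at line 2 remove [mype,qazzg,xlx] add [bscel,net] -> 7 lines: pnrk wchi bscel net rqrk tom bas
Hunk 3: at line 4 remove [rqrk] add [reir,vuo] -> 8 lines: pnrk wchi bscel net reir vuo tom bas
Hunk 4: at line 1 remove [bscel,net,reir] add [cxqd,hcfq,jafx] -> 8 lines: pnrk wchi cxqd hcfq jafx vuo tom bas
Hunk 5: at line 5 remove [vuo] add [iycc,slqfy,rds] -> 10 lines: pnrk wchi cxqd hcfq jafx iycc slqfy rds tom bas
Hunk 6: at line 4 remove [iycc,slqfy] add [sfr,scpb] -> 10 lines: pnrk wchi cxqd hcfq jafx sfr scpb rds tom bas
Hunk 7: at line 4 remove [jafx,sfr] add [mrsgc,urwac,xhri] -> 11 lines: pnrk wchi cxqd hcfq mrsgc urwac xhri scpb rds tom bas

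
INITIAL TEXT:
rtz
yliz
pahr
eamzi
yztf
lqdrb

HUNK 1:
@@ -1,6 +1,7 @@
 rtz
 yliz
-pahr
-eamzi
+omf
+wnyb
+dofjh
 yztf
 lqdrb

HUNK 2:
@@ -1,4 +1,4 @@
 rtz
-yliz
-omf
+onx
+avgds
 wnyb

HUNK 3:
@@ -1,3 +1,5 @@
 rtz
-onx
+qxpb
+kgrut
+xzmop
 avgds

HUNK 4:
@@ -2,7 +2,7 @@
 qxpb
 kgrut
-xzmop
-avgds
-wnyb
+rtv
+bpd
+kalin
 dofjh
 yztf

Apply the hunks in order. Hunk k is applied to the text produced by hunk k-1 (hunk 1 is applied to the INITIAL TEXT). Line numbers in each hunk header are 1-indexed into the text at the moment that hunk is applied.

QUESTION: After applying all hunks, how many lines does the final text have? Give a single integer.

Hunk 1: at line 1 remove [pahr,eamzi] add [omf,wnyb,dofjh] -> 7 lines: rtz yliz omf wnyb dofjh yztf lqdrb
Hunk 2: at line 1 remove [yliz,omf] add [onx,avgds] -> 7 lines: rtz onx avgds wnyb dofjh yztf lqdrb
Hunk 3: at line 1 remove [onx] add [qxpb,kgrut,xzmop] -> 9 lines: rtz qxpb kgrut xzmop avgds wnyb dofjh yztf lqdrb
Hunk 4: at line 2 remove [xzmop,avgds,wnyb] add [rtv,bpd,kalin] -> 9 lines: rtz qxpb kgrut rtv bpd kalin dofjh yztf lqdrb
Final line count: 9

Answer: 9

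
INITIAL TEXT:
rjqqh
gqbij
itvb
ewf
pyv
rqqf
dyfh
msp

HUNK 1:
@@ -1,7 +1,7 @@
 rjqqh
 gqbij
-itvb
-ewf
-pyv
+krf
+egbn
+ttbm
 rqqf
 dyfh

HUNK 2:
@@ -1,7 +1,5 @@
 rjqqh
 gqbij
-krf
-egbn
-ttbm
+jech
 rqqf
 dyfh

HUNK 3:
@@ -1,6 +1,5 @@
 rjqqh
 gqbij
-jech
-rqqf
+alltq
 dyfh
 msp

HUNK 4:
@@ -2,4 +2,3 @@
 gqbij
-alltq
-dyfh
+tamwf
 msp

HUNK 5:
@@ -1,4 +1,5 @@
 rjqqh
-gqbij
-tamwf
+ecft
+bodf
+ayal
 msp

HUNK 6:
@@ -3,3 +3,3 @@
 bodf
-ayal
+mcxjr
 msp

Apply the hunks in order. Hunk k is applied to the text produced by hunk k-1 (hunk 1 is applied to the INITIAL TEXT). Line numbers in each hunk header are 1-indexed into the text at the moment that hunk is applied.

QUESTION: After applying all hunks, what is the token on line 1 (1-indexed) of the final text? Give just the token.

Hunk 1: at line 1 remove [itvb,ewf,pyv] add [krf,egbn,ttbm] -> 8 lines: rjqqh gqbij krf egbn ttbm rqqf dyfh msp
Hunk 2: at line 1 remove [krf,egbn,ttbm] add [jech] -> 6 lines: rjqqh gqbij jech rqqf dyfh msp
Hunk 3: at line 1 remove [jech,rqqf] add [alltq] -> 5 lines: rjqqh gqbij alltq dyfh msp
Hunk 4: at line 2 remove [alltq,dyfh] add [tamwf] -> 4 lines: rjqqh gqbij tamwf msp
Hunk 5: at line 1 remove [gqbij,tamwf] add [ecft,bodf,ayal] -> 5 lines: rjqqh ecft bodf ayal msp
Hunk 6: at line 3 remove [ayal] add [mcxjr] -> 5 lines: rjqqh ecft bodf mcxjr msp
Final line 1: rjqqh

Answer: rjqqh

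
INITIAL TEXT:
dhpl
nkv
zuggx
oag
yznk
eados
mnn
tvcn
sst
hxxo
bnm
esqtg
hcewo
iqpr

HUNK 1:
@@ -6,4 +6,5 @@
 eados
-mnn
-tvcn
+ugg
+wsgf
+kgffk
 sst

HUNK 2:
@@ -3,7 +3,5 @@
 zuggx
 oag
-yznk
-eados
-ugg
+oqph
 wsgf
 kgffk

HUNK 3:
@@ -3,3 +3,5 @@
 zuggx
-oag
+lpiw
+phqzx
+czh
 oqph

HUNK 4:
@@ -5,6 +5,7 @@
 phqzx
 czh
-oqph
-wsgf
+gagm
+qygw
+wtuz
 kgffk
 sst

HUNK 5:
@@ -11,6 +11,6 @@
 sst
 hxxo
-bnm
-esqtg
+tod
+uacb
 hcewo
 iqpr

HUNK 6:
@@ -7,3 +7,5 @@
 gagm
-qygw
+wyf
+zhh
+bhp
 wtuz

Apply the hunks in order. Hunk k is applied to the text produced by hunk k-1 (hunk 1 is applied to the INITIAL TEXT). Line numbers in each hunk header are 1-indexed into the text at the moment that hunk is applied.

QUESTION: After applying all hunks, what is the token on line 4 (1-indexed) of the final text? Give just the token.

Hunk 1: at line 6 remove [mnn,tvcn] add [ugg,wsgf,kgffk] -> 15 lines: dhpl nkv zuggx oag yznk eados ugg wsgf kgffk sst hxxo bnm esqtg hcewo iqpr
Hunk 2: at line 3 remove [yznk,eados,ugg] add [oqph] -> 13 lines: dhpl nkv zuggx oag oqph wsgf kgffk sst hxxo bnm esqtg hcewo iqpr
Hunk 3: at line 3 remove [oag] add [lpiw,phqzx,czh] -> 15 lines: dhpl nkv zuggx lpiw phqzx czh oqph wsgf kgffk sst hxxo bnm esqtg hcewo iqpr
Hunk 4: at line 5 remove [oqph,wsgf] add [gagm,qygw,wtuz] -> 16 lines: dhpl nkv zuggx lpiw phqzx czh gagm qygw wtuz kgffk sst hxxo bnm esqtg hcewo iqpr
Hunk 5: at line 11 remove [bnm,esqtg] add [tod,uacb] -> 16 lines: dhpl nkv zuggx lpiw phqzx czh gagm qygw wtuz kgffk sst hxxo tod uacb hcewo iqpr
Hunk 6: at line 7 remove [qygw] add [wyf,zhh,bhp] -> 18 lines: dhpl nkv zuggx lpiw phqzx czh gagm wyf zhh bhp wtuz kgffk sst hxxo tod uacb hcewo iqpr
Final line 4: lpiw

Answer: lpiw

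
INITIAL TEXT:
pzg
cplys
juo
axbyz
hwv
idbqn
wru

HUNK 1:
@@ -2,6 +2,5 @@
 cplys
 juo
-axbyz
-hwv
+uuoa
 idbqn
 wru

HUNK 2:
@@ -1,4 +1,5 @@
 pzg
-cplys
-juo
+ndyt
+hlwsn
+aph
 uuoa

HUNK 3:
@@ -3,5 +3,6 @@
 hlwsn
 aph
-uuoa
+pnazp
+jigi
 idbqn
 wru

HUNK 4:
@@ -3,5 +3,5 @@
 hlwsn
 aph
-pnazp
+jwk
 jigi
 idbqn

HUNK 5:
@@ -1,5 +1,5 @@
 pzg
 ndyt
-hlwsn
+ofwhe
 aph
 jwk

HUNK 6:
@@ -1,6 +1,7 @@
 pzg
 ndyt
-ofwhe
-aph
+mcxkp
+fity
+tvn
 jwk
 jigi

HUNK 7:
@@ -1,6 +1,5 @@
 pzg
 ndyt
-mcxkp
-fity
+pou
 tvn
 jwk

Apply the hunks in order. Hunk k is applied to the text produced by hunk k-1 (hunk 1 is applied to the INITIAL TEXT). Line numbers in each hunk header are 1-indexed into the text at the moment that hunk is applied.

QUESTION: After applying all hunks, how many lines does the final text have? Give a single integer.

Answer: 8

Derivation:
Hunk 1: at line 2 remove [axbyz,hwv] add [uuoa] -> 6 lines: pzg cplys juo uuoa idbqn wru
Hunk 2: at line 1 remove [cplys,juo] add [ndyt,hlwsn,aph] -> 7 lines: pzg ndyt hlwsn aph uuoa idbqn wru
Hunk 3: at line 3 remove [uuoa] add [pnazp,jigi] -> 8 lines: pzg ndyt hlwsn aph pnazp jigi idbqn wru
Hunk 4: at line 3 remove [pnazp] add [jwk] -> 8 lines: pzg ndyt hlwsn aph jwk jigi idbqn wru
Hunk 5: at line 1 remove [hlwsn] add [ofwhe] -> 8 lines: pzg ndyt ofwhe aph jwk jigi idbqn wru
Hunk 6: at line 1 remove [ofwhe,aph] add [mcxkp,fity,tvn] -> 9 lines: pzg ndyt mcxkp fity tvn jwk jigi idbqn wru
Hunk 7: at line 1 remove [mcxkp,fity] add [pou] -> 8 lines: pzg ndyt pou tvn jwk jigi idbqn wru
Final line count: 8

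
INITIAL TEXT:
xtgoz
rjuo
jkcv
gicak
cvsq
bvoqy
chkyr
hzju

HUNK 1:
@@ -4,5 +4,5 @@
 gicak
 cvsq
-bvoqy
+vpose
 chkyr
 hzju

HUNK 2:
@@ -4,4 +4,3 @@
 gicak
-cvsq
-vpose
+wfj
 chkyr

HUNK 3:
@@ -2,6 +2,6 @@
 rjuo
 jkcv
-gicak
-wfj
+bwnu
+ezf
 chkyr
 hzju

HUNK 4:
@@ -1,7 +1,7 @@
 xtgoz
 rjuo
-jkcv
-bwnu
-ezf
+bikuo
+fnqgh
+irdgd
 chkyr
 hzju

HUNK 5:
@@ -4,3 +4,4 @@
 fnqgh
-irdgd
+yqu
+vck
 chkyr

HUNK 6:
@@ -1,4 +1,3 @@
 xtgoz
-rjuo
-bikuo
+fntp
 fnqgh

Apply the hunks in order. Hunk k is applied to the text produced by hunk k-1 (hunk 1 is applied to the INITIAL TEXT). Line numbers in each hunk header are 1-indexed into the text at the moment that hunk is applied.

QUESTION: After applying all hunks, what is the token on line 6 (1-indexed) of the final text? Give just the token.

Hunk 1: at line 4 remove [bvoqy] add [vpose] -> 8 lines: xtgoz rjuo jkcv gicak cvsq vpose chkyr hzju
Hunk 2: at line 4 remove [cvsq,vpose] add [wfj] -> 7 lines: xtgoz rjuo jkcv gicak wfj chkyr hzju
Hunk 3: at line 2 remove [gicak,wfj] add [bwnu,ezf] -> 7 lines: xtgoz rjuo jkcv bwnu ezf chkyr hzju
Hunk 4: at line 1 remove [jkcv,bwnu,ezf] add [bikuo,fnqgh,irdgd] -> 7 lines: xtgoz rjuo bikuo fnqgh irdgd chkyr hzju
Hunk 5: at line 4 remove [irdgd] add [yqu,vck] -> 8 lines: xtgoz rjuo bikuo fnqgh yqu vck chkyr hzju
Hunk 6: at line 1 remove [rjuo,bikuo] add [fntp] -> 7 lines: xtgoz fntp fnqgh yqu vck chkyr hzju
Final line 6: chkyr

Answer: chkyr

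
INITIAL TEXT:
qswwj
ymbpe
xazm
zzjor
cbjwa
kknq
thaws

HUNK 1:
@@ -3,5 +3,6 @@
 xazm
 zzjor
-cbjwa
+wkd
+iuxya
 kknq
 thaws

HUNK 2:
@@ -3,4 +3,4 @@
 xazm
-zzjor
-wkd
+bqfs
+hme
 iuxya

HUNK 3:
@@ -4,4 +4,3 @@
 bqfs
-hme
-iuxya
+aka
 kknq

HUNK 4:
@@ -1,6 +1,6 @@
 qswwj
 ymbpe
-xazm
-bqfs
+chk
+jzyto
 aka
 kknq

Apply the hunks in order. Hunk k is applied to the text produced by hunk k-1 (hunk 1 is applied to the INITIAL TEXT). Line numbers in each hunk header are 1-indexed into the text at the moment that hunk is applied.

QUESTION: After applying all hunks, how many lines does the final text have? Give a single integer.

Answer: 7

Derivation:
Hunk 1: at line 3 remove [cbjwa] add [wkd,iuxya] -> 8 lines: qswwj ymbpe xazm zzjor wkd iuxya kknq thaws
Hunk 2: at line 3 remove [zzjor,wkd] add [bqfs,hme] -> 8 lines: qswwj ymbpe xazm bqfs hme iuxya kknq thaws
Hunk 3: at line 4 remove [hme,iuxya] add [aka] -> 7 lines: qswwj ymbpe xazm bqfs aka kknq thaws
Hunk 4: at line 1 remove [xazm,bqfs] add [chk,jzyto] -> 7 lines: qswwj ymbpe chk jzyto aka kknq thaws
Final line count: 7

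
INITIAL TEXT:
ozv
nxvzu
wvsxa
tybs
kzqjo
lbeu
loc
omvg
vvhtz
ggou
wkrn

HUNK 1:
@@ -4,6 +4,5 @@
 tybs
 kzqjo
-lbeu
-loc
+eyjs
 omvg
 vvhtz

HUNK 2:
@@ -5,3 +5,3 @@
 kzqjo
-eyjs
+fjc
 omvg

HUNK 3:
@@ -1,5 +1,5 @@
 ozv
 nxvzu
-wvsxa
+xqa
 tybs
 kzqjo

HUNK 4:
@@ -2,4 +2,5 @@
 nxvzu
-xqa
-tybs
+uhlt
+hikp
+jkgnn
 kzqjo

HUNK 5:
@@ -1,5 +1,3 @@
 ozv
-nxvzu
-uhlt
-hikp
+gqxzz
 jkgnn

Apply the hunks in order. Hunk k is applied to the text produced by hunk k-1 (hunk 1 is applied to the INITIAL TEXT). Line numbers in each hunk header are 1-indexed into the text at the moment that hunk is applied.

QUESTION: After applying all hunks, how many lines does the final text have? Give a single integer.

Answer: 9

Derivation:
Hunk 1: at line 4 remove [lbeu,loc] add [eyjs] -> 10 lines: ozv nxvzu wvsxa tybs kzqjo eyjs omvg vvhtz ggou wkrn
Hunk 2: at line 5 remove [eyjs] add [fjc] -> 10 lines: ozv nxvzu wvsxa tybs kzqjo fjc omvg vvhtz ggou wkrn
Hunk 3: at line 1 remove [wvsxa] add [xqa] -> 10 lines: ozv nxvzu xqa tybs kzqjo fjc omvg vvhtz ggou wkrn
Hunk 4: at line 2 remove [xqa,tybs] add [uhlt,hikp,jkgnn] -> 11 lines: ozv nxvzu uhlt hikp jkgnn kzqjo fjc omvg vvhtz ggou wkrn
Hunk 5: at line 1 remove [nxvzu,uhlt,hikp] add [gqxzz] -> 9 lines: ozv gqxzz jkgnn kzqjo fjc omvg vvhtz ggou wkrn
Final line count: 9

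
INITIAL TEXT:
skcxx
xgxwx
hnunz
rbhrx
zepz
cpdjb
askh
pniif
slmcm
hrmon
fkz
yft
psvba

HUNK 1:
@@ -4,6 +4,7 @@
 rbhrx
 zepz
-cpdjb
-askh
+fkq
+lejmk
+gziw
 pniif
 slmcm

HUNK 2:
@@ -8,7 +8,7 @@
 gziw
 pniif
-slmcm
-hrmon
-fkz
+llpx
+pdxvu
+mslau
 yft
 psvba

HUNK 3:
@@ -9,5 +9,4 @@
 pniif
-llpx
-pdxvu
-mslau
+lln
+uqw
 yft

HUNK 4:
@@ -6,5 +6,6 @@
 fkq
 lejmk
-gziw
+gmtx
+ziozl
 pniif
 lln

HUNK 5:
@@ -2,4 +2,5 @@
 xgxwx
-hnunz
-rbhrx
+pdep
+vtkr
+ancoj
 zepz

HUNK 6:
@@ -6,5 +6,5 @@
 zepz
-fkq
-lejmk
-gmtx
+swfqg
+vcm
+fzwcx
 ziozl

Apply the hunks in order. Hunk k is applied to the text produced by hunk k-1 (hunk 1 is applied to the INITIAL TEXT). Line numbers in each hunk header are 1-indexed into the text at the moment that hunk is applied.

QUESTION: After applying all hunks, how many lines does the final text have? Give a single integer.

Hunk 1: at line 4 remove [cpdjb,askh] add [fkq,lejmk,gziw] -> 14 lines: skcxx xgxwx hnunz rbhrx zepz fkq lejmk gziw pniif slmcm hrmon fkz yft psvba
Hunk 2: at line 8 remove [slmcm,hrmon,fkz] add [llpx,pdxvu,mslau] -> 14 lines: skcxx xgxwx hnunz rbhrx zepz fkq lejmk gziw pniif llpx pdxvu mslau yft psvba
Hunk 3: at line 9 remove [llpx,pdxvu,mslau] add [lln,uqw] -> 13 lines: skcxx xgxwx hnunz rbhrx zepz fkq lejmk gziw pniif lln uqw yft psvba
Hunk 4: at line 6 remove [gziw] add [gmtx,ziozl] -> 14 lines: skcxx xgxwx hnunz rbhrx zepz fkq lejmk gmtx ziozl pniif lln uqw yft psvba
Hunk 5: at line 2 remove [hnunz,rbhrx] add [pdep,vtkr,ancoj] -> 15 lines: skcxx xgxwx pdep vtkr ancoj zepz fkq lejmk gmtx ziozl pniif lln uqw yft psvba
Hunk 6: at line 6 remove [fkq,lejmk,gmtx] add [swfqg,vcm,fzwcx] -> 15 lines: skcxx xgxwx pdep vtkr ancoj zepz swfqg vcm fzwcx ziozl pniif lln uqw yft psvba
Final line count: 15

Answer: 15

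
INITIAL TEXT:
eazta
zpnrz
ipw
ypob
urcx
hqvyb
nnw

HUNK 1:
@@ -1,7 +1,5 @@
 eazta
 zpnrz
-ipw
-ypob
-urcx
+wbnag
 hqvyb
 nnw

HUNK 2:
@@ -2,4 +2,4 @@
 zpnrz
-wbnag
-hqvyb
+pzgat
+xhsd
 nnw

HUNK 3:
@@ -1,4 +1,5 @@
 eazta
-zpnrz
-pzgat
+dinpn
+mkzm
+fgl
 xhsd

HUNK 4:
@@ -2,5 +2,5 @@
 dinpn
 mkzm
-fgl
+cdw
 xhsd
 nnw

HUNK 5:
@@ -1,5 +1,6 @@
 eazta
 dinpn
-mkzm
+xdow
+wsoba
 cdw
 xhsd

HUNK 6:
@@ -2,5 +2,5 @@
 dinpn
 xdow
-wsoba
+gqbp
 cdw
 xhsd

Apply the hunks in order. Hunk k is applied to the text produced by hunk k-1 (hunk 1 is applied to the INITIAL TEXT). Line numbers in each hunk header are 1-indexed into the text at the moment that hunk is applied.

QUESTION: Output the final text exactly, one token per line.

Answer: eazta
dinpn
xdow
gqbp
cdw
xhsd
nnw

Derivation:
Hunk 1: at line 1 remove [ipw,ypob,urcx] add [wbnag] -> 5 lines: eazta zpnrz wbnag hqvyb nnw
Hunk 2: at line 2 remove [wbnag,hqvyb] add [pzgat,xhsd] -> 5 lines: eazta zpnrz pzgat xhsd nnw
Hunk 3: at line 1 remove [zpnrz,pzgat] add [dinpn,mkzm,fgl] -> 6 lines: eazta dinpn mkzm fgl xhsd nnw
Hunk 4: at line 2 remove [fgl] add [cdw] -> 6 lines: eazta dinpn mkzm cdw xhsd nnw
Hunk 5: at line 1 remove [mkzm] add [xdow,wsoba] -> 7 lines: eazta dinpn xdow wsoba cdw xhsd nnw
Hunk 6: at line 2 remove [wsoba] add [gqbp] -> 7 lines: eazta dinpn xdow gqbp cdw xhsd nnw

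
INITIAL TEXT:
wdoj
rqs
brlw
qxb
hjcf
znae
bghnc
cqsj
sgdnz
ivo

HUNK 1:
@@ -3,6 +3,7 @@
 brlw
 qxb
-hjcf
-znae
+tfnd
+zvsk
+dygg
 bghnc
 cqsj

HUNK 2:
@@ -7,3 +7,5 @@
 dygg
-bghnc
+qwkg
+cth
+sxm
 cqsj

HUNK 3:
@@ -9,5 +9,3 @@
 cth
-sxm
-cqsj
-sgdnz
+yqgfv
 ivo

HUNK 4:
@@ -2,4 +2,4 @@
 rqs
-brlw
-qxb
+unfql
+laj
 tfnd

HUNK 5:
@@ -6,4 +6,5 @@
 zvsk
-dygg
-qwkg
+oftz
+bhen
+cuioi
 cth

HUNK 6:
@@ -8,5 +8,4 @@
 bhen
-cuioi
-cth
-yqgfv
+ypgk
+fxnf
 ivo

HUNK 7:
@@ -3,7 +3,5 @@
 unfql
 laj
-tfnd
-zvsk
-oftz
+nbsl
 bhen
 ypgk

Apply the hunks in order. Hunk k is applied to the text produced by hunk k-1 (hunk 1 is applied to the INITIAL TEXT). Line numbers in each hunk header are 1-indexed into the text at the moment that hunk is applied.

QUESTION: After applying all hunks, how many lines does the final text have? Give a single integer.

Answer: 9

Derivation:
Hunk 1: at line 3 remove [hjcf,znae] add [tfnd,zvsk,dygg] -> 11 lines: wdoj rqs brlw qxb tfnd zvsk dygg bghnc cqsj sgdnz ivo
Hunk 2: at line 7 remove [bghnc] add [qwkg,cth,sxm] -> 13 lines: wdoj rqs brlw qxb tfnd zvsk dygg qwkg cth sxm cqsj sgdnz ivo
Hunk 3: at line 9 remove [sxm,cqsj,sgdnz] add [yqgfv] -> 11 lines: wdoj rqs brlw qxb tfnd zvsk dygg qwkg cth yqgfv ivo
Hunk 4: at line 2 remove [brlw,qxb] add [unfql,laj] -> 11 lines: wdoj rqs unfql laj tfnd zvsk dygg qwkg cth yqgfv ivo
Hunk 5: at line 6 remove [dygg,qwkg] add [oftz,bhen,cuioi] -> 12 lines: wdoj rqs unfql laj tfnd zvsk oftz bhen cuioi cth yqgfv ivo
Hunk 6: at line 8 remove [cuioi,cth,yqgfv] add [ypgk,fxnf] -> 11 lines: wdoj rqs unfql laj tfnd zvsk oftz bhen ypgk fxnf ivo
Hunk 7: at line 3 remove [tfnd,zvsk,oftz] add [nbsl] -> 9 lines: wdoj rqs unfql laj nbsl bhen ypgk fxnf ivo
Final line count: 9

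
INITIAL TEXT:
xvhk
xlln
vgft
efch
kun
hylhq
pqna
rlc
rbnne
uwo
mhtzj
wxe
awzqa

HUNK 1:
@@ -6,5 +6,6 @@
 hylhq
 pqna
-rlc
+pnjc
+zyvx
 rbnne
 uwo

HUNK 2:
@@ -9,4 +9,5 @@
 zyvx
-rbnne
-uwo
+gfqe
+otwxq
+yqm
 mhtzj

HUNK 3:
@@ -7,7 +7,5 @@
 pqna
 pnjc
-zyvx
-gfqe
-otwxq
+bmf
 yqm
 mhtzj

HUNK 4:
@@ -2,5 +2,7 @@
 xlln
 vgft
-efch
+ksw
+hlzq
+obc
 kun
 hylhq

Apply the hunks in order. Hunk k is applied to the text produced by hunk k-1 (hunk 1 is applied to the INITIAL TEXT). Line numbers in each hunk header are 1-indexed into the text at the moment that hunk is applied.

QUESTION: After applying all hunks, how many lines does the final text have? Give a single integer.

Answer: 15

Derivation:
Hunk 1: at line 6 remove [rlc] add [pnjc,zyvx] -> 14 lines: xvhk xlln vgft efch kun hylhq pqna pnjc zyvx rbnne uwo mhtzj wxe awzqa
Hunk 2: at line 9 remove [rbnne,uwo] add [gfqe,otwxq,yqm] -> 15 lines: xvhk xlln vgft efch kun hylhq pqna pnjc zyvx gfqe otwxq yqm mhtzj wxe awzqa
Hunk 3: at line 7 remove [zyvx,gfqe,otwxq] add [bmf] -> 13 lines: xvhk xlln vgft efch kun hylhq pqna pnjc bmf yqm mhtzj wxe awzqa
Hunk 4: at line 2 remove [efch] add [ksw,hlzq,obc] -> 15 lines: xvhk xlln vgft ksw hlzq obc kun hylhq pqna pnjc bmf yqm mhtzj wxe awzqa
Final line count: 15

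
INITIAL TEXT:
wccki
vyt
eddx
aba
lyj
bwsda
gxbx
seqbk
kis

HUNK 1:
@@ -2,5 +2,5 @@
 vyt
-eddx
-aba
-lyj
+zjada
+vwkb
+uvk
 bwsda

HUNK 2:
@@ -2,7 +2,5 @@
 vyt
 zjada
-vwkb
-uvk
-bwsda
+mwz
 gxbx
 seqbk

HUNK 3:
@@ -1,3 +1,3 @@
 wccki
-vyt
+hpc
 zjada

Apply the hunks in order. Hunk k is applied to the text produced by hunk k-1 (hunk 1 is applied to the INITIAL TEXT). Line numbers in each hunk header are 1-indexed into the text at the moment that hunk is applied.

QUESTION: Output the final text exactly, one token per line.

Answer: wccki
hpc
zjada
mwz
gxbx
seqbk
kis

Derivation:
Hunk 1: at line 2 remove [eddx,aba,lyj] add [zjada,vwkb,uvk] -> 9 lines: wccki vyt zjada vwkb uvk bwsda gxbx seqbk kis
Hunk 2: at line 2 remove [vwkb,uvk,bwsda] add [mwz] -> 7 lines: wccki vyt zjada mwz gxbx seqbk kis
Hunk 3: at line 1 remove [vyt] add [hpc] -> 7 lines: wccki hpc zjada mwz gxbx seqbk kis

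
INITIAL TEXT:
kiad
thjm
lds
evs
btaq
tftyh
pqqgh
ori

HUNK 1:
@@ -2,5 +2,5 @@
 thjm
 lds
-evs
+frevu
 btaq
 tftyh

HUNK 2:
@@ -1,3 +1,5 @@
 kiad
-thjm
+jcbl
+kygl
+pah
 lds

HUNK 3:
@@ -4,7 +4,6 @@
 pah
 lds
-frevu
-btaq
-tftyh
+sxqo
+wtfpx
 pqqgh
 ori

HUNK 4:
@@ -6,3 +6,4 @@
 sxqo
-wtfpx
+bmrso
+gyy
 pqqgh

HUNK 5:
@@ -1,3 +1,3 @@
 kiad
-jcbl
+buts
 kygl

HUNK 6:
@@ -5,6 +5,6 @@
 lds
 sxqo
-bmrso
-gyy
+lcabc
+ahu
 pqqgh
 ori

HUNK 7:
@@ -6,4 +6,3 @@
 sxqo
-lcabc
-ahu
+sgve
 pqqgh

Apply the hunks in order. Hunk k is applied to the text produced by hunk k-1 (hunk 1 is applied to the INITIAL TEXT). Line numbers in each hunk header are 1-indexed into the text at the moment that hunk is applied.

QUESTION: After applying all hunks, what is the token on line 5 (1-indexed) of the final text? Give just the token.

Answer: lds

Derivation:
Hunk 1: at line 2 remove [evs] add [frevu] -> 8 lines: kiad thjm lds frevu btaq tftyh pqqgh ori
Hunk 2: at line 1 remove [thjm] add [jcbl,kygl,pah] -> 10 lines: kiad jcbl kygl pah lds frevu btaq tftyh pqqgh ori
Hunk 3: at line 4 remove [frevu,btaq,tftyh] add [sxqo,wtfpx] -> 9 lines: kiad jcbl kygl pah lds sxqo wtfpx pqqgh ori
Hunk 4: at line 6 remove [wtfpx] add [bmrso,gyy] -> 10 lines: kiad jcbl kygl pah lds sxqo bmrso gyy pqqgh ori
Hunk 5: at line 1 remove [jcbl] add [buts] -> 10 lines: kiad buts kygl pah lds sxqo bmrso gyy pqqgh ori
Hunk 6: at line 5 remove [bmrso,gyy] add [lcabc,ahu] -> 10 lines: kiad buts kygl pah lds sxqo lcabc ahu pqqgh ori
Hunk 7: at line 6 remove [lcabc,ahu] add [sgve] -> 9 lines: kiad buts kygl pah lds sxqo sgve pqqgh ori
Final line 5: lds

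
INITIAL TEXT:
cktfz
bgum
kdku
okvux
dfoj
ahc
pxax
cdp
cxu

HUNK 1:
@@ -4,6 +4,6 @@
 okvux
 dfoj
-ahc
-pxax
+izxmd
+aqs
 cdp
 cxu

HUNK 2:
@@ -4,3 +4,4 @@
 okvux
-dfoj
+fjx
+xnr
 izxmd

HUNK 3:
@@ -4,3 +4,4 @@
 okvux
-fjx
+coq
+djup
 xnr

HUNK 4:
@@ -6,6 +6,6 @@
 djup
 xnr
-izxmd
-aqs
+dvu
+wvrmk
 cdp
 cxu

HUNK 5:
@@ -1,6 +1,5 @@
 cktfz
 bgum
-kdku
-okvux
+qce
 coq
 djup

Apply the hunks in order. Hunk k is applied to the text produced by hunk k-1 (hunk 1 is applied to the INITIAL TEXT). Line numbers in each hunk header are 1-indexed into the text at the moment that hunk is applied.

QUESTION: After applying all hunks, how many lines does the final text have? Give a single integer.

Hunk 1: at line 4 remove [ahc,pxax] add [izxmd,aqs] -> 9 lines: cktfz bgum kdku okvux dfoj izxmd aqs cdp cxu
Hunk 2: at line 4 remove [dfoj] add [fjx,xnr] -> 10 lines: cktfz bgum kdku okvux fjx xnr izxmd aqs cdp cxu
Hunk 3: at line 4 remove [fjx] add [coq,djup] -> 11 lines: cktfz bgum kdku okvux coq djup xnr izxmd aqs cdp cxu
Hunk 4: at line 6 remove [izxmd,aqs] add [dvu,wvrmk] -> 11 lines: cktfz bgum kdku okvux coq djup xnr dvu wvrmk cdp cxu
Hunk 5: at line 1 remove [kdku,okvux] add [qce] -> 10 lines: cktfz bgum qce coq djup xnr dvu wvrmk cdp cxu
Final line count: 10

Answer: 10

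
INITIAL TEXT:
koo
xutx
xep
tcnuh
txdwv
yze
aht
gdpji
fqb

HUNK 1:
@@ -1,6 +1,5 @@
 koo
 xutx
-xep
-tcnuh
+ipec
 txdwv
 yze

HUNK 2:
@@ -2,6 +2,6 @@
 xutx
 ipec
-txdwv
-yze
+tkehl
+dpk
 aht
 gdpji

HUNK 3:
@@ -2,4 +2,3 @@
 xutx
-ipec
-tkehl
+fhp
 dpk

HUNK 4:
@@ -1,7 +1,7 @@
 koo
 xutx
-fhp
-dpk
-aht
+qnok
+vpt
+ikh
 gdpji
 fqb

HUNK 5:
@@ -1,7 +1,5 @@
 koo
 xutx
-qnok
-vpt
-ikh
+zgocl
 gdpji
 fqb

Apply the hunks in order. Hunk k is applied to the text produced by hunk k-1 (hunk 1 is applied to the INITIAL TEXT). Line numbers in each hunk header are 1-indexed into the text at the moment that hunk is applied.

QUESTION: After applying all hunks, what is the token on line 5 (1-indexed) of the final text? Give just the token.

Answer: fqb

Derivation:
Hunk 1: at line 1 remove [xep,tcnuh] add [ipec] -> 8 lines: koo xutx ipec txdwv yze aht gdpji fqb
Hunk 2: at line 2 remove [txdwv,yze] add [tkehl,dpk] -> 8 lines: koo xutx ipec tkehl dpk aht gdpji fqb
Hunk 3: at line 2 remove [ipec,tkehl] add [fhp] -> 7 lines: koo xutx fhp dpk aht gdpji fqb
Hunk 4: at line 1 remove [fhp,dpk,aht] add [qnok,vpt,ikh] -> 7 lines: koo xutx qnok vpt ikh gdpji fqb
Hunk 5: at line 1 remove [qnok,vpt,ikh] add [zgocl] -> 5 lines: koo xutx zgocl gdpji fqb
Final line 5: fqb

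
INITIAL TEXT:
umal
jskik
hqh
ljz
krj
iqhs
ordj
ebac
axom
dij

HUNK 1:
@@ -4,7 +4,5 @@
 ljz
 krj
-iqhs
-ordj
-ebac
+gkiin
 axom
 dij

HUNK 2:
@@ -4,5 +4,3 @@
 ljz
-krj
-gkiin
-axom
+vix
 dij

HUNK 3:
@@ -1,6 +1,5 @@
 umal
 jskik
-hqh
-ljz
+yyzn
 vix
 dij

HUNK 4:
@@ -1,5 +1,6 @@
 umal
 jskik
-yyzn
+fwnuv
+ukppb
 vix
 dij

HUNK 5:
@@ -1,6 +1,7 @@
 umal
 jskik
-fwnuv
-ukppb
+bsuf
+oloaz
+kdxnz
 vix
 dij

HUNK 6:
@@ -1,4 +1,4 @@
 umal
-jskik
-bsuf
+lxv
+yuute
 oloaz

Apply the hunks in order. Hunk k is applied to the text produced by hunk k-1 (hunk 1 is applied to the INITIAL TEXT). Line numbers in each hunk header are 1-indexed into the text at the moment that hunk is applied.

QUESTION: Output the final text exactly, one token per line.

Hunk 1: at line 4 remove [iqhs,ordj,ebac] add [gkiin] -> 8 lines: umal jskik hqh ljz krj gkiin axom dij
Hunk 2: at line 4 remove [krj,gkiin,axom] add [vix] -> 6 lines: umal jskik hqh ljz vix dij
Hunk 3: at line 1 remove [hqh,ljz] add [yyzn] -> 5 lines: umal jskik yyzn vix dij
Hunk 4: at line 1 remove [yyzn] add [fwnuv,ukppb] -> 6 lines: umal jskik fwnuv ukppb vix dij
Hunk 5: at line 1 remove [fwnuv,ukppb] add [bsuf,oloaz,kdxnz] -> 7 lines: umal jskik bsuf oloaz kdxnz vix dij
Hunk 6: at line 1 remove [jskik,bsuf] add [lxv,yuute] -> 7 lines: umal lxv yuute oloaz kdxnz vix dij

Answer: umal
lxv
yuute
oloaz
kdxnz
vix
dij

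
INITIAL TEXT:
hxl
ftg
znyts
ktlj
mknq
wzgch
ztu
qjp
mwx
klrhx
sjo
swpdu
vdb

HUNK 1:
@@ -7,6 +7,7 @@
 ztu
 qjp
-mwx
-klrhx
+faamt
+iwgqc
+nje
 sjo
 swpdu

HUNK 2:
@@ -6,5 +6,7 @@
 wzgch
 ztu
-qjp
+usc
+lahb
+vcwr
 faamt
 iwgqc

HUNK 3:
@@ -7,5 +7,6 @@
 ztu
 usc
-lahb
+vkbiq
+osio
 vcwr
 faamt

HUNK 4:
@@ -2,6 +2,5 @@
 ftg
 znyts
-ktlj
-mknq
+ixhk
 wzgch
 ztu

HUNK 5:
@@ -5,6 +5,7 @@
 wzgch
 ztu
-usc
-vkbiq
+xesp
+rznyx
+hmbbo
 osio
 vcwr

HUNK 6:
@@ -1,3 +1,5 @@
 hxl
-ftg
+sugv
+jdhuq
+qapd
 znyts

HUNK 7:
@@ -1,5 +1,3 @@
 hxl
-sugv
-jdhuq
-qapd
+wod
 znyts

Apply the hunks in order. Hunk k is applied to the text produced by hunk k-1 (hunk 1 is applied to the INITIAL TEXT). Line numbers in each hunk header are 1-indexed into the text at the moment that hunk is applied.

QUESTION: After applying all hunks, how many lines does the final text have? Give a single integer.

Answer: 17

Derivation:
Hunk 1: at line 7 remove [mwx,klrhx] add [faamt,iwgqc,nje] -> 14 lines: hxl ftg znyts ktlj mknq wzgch ztu qjp faamt iwgqc nje sjo swpdu vdb
Hunk 2: at line 6 remove [qjp] add [usc,lahb,vcwr] -> 16 lines: hxl ftg znyts ktlj mknq wzgch ztu usc lahb vcwr faamt iwgqc nje sjo swpdu vdb
Hunk 3: at line 7 remove [lahb] add [vkbiq,osio] -> 17 lines: hxl ftg znyts ktlj mknq wzgch ztu usc vkbiq osio vcwr faamt iwgqc nje sjo swpdu vdb
Hunk 4: at line 2 remove [ktlj,mknq] add [ixhk] -> 16 lines: hxl ftg znyts ixhk wzgch ztu usc vkbiq osio vcwr faamt iwgqc nje sjo swpdu vdb
Hunk 5: at line 5 remove [usc,vkbiq] add [xesp,rznyx,hmbbo] -> 17 lines: hxl ftg znyts ixhk wzgch ztu xesp rznyx hmbbo osio vcwr faamt iwgqc nje sjo swpdu vdb
Hunk 6: at line 1 remove [ftg] add [sugv,jdhuq,qapd] -> 19 lines: hxl sugv jdhuq qapd znyts ixhk wzgch ztu xesp rznyx hmbbo osio vcwr faamt iwgqc nje sjo swpdu vdb
Hunk 7: at line 1 remove [sugv,jdhuq,qapd] add [wod] -> 17 lines: hxl wod znyts ixhk wzgch ztu xesp rznyx hmbbo osio vcwr faamt iwgqc nje sjo swpdu vdb
Final line count: 17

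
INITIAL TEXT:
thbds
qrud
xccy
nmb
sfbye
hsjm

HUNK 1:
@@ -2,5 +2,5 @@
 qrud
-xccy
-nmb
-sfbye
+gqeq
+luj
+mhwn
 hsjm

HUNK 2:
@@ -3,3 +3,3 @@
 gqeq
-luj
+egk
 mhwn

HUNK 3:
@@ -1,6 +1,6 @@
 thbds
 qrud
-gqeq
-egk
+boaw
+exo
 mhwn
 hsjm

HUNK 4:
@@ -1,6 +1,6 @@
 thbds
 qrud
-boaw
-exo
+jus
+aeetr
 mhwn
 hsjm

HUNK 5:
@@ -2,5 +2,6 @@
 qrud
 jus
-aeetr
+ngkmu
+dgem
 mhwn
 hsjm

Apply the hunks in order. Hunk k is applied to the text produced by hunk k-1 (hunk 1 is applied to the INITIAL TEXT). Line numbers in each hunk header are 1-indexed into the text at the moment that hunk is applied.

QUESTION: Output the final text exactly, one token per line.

Answer: thbds
qrud
jus
ngkmu
dgem
mhwn
hsjm

Derivation:
Hunk 1: at line 2 remove [xccy,nmb,sfbye] add [gqeq,luj,mhwn] -> 6 lines: thbds qrud gqeq luj mhwn hsjm
Hunk 2: at line 3 remove [luj] add [egk] -> 6 lines: thbds qrud gqeq egk mhwn hsjm
Hunk 3: at line 1 remove [gqeq,egk] add [boaw,exo] -> 6 lines: thbds qrud boaw exo mhwn hsjm
Hunk 4: at line 1 remove [boaw,exo] add [jus,aeetr] -> 6 lines: thbds qrud jus aeetr mhwn hsjm
Hunk 5: at line 2 remove [aeetr] add [ngkmu,dgem] -> 7 lines: thbds qrud jus ngkmu dgem mhwn hsjm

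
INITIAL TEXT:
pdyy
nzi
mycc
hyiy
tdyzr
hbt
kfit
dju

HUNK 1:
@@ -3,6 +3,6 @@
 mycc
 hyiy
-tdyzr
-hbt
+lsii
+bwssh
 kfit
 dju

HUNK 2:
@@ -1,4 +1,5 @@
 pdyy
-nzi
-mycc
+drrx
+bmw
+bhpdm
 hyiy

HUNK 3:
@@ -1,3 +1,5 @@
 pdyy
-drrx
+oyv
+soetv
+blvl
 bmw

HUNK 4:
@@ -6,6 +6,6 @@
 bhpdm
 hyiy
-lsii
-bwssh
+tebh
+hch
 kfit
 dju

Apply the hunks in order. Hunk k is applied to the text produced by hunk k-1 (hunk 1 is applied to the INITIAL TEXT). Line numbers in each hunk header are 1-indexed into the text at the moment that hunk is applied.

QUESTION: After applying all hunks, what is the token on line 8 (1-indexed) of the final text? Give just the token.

Answer: tebh

Derivation:
Hunk 1: at line 3 remove [tdyzr,hbt] add [lsii,bwssh] -> 8 lines: pdyy nzi mycc hyiy lsii bwssh kfit dju
Hunk 2: at line 1 remove [nzi,mycc] add [drrx,bmw,bhpdm] -> 9 lines: pdyy drrx bmw bhpdm hyiy lsii bwssh kfit dju
Hunk 3: at line 1 remove [drrx] add [oyv,soetv,blvl] -> 11 lines: pdyy oyv soetv blvl bmw bhpdm hyiy lsii bwssh kfit dju
Hunk 4: at line 6 remove [lsii,bwssh] add [tebh,hch] -> 11 lines: pdyy oyv soetv blvl bmw bhpdm hyiy tebh hch kfit dju
Final line 8: tebh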